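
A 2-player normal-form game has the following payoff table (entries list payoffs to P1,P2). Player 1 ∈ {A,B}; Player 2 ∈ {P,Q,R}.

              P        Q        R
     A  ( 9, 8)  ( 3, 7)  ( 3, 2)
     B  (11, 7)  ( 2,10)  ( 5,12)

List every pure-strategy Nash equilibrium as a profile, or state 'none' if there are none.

(A,P): not NE [P1→B gives 11>9]
(A,Q): not NE [P2→P gives 8>7]
(A,R): not NE [P1→B gives 5>3; P2→P gives 8>2]
(B,P): not NE [P2→R gives 12>7]
(B,Q): not NE [P1→A gives 3>2; P2→R gives 12>10]
(B,R): NE

NE set: (B,R)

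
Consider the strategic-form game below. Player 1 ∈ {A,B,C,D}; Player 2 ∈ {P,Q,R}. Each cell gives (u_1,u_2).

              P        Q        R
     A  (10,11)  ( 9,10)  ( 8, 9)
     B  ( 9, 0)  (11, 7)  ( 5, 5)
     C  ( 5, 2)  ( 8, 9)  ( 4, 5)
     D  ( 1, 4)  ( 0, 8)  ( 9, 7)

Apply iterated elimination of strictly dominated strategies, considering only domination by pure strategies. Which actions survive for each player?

P1 drop C (A beats it: P:10>5 Q:9>8 R:8>4)
P2 drop R (Q beats it: A:10>9 B:7>5 D:8>7)
P1 drop D (A beats it: P:10>1 Q:9>0)
P1→{A,B} P2→{P,Q}

IESDS → P1:{A,B} P2:{P,Q}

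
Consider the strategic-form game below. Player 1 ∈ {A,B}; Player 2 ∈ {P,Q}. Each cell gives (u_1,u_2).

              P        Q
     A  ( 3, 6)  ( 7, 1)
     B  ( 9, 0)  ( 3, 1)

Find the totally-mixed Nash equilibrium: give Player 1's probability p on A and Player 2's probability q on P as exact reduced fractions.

P1 indiff ⇒ q·3+(1-q)·7 = q·9+(1-q)·3 ⇒ q(-6) = (1-q)(-4) ⇒ q = 2/5
P2 indiff ⇒ p·6+(1-p)·0 = p·1+(1-p)·1 ⇒ p(5) = (1-p)(1) ⇒ p = 1/6

(p,q) = (1/6, 2/5)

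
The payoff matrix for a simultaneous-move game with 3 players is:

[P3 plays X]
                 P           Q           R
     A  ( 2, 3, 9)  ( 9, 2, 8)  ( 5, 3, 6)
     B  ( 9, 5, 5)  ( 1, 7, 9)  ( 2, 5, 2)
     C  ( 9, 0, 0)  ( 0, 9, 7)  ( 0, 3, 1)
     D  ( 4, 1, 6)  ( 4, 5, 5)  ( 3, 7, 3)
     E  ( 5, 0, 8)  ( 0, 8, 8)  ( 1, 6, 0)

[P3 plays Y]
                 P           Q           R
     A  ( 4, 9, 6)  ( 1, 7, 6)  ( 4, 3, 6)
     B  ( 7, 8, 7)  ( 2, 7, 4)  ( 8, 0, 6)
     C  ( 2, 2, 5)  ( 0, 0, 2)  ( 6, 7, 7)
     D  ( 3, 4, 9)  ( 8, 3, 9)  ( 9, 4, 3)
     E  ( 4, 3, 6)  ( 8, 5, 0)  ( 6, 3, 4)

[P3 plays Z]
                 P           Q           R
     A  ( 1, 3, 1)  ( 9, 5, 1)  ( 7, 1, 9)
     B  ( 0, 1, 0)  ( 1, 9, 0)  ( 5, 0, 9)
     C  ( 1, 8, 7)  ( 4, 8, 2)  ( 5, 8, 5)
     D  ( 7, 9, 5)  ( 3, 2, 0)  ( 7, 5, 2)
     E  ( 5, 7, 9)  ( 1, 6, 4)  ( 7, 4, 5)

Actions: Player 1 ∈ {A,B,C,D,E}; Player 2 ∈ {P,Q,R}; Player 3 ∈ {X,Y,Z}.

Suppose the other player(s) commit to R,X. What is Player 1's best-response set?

P1 best: {A}

u_1(A vs R,X) = 5
u_1(B vs R,X) = 2
u_1(C vs R,X) = 0
u_1(D vs R,X) = 3
u_1(E vs R,X) = 1
max payoff 5 at {A}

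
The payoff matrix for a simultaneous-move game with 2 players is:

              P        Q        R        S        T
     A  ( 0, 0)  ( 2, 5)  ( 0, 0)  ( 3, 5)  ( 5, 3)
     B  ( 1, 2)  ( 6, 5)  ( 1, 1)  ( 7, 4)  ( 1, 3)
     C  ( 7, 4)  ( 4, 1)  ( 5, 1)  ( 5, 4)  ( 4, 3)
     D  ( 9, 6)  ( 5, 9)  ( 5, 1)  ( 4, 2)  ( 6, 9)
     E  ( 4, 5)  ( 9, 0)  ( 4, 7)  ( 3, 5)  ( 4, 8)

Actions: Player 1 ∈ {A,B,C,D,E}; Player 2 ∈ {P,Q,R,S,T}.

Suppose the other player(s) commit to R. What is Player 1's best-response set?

u_1(A vs R) = 0
u_1(B vs R) = 1
u_1(C vs R) = 5
u_1(D vs R) = 5
u_1(E vs R) = 4
max payoff 5 at {C,D}

P1 best: {C,D}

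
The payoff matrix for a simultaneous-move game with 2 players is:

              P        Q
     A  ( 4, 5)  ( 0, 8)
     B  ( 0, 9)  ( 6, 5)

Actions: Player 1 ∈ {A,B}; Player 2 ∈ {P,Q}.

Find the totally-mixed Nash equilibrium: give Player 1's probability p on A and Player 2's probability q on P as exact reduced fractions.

P1 indiff ⇒ q·4+(1-q)·0 = q·0+(1-q)·6 ⇒ q(4) = (1-q)(6) ⇒ q = 3/5
P2 indiff ⇒ p·5+(1-p)·9 = p·8+(1-p)·5 ⇒ p(-3) = (1-p)(-4) ⇒ p = 4/7

p=4/7, q=3/5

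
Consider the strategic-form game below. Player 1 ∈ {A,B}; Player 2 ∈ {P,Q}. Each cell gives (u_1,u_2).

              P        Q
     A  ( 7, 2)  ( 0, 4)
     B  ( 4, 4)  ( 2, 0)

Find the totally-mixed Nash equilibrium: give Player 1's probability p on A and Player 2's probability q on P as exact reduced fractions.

P1 indiff ⇒ q·7+(1-q)·0 = q·4+(1-q)·2 ⇒ q(3) = (1-q)(2) ⇒ q = 2/5
P2 indiff ⇒ p·2+(1-p)·4 = p·4+(1-p)·0 ⇒ p(-2) = (1-p)(-4) ⇒ p = 2/3

p=2/3, q=2/5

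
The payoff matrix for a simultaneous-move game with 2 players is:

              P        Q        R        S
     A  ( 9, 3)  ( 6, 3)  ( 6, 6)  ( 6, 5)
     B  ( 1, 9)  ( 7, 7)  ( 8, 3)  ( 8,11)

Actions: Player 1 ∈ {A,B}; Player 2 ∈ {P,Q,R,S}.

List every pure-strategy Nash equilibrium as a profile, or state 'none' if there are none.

PSNE = {(B,S)}

(A,P): not NE [P2→R gives 6>3]
(A,Q): not NE [P1→B gives 7>6; P2→R gives 6>3]
(A,R): not NE [P1→B gives 8>6]
(A,S): not NE [P1→B gives 8>6; P2→R gives 6>5]
(B,P): not NE [P1→A gives 9>1; P2→S gives 11>9]
(B,Q): not NE [P2→S gives 11>7]
(B,R): not NE [P2→S gives 11>3]
(B,S): NE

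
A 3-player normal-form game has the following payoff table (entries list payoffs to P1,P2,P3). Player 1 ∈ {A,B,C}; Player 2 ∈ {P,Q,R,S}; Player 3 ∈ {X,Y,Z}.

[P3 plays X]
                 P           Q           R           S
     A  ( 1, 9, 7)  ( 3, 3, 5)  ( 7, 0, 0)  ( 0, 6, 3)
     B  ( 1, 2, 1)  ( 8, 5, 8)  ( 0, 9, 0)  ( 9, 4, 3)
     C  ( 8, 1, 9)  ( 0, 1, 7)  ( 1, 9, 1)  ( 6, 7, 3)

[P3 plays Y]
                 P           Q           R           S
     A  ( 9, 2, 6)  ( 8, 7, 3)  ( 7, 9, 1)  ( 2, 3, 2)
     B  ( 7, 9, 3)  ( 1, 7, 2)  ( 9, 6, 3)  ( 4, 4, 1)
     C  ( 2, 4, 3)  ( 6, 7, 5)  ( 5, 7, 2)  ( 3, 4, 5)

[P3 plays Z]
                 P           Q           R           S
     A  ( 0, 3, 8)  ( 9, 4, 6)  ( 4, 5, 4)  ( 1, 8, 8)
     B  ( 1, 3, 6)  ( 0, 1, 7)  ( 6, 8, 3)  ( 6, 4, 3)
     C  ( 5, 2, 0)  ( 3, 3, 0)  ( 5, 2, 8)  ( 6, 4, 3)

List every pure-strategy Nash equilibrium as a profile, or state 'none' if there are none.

(A,P,X): not NE [P1→C gives 8>1; P3→Z gives 8>7]
(A,P,Y): not NE [P2→R gives 9>2; P3→Z gives 8>6]
(A,P,Z): not NE [P1→C gives 5>0; P2→S gives 8>3]
(A,Q,X): not NE [P1→B gives 8>3; P2→P gives 9>3; P3→Z gives 6>5]
(A,Q,Y): not NE [P2→R gives 9>7; P3→Z gives 6>3]
(A,Q,Z): not NE [P2→S gives 8>4]
(A,R,X): not NE [P2→P gives 9>0; P3→Z gives 4>0]
(A,R,Y): not NE [P1→B gives 9>7; P3→Z gives 4>1]
(A,R,Z): not NE [P1→B gives 6>4; P2→S gives 8>5]
(A,S,X): not NE [P1→B gives 9>0; P2→P gives 9>6; P3→Z gives 8>3]
(A,S,Y): not NE [P1→B gives 4>2; P2→R gives 9>3; P3→Z gives 8>2]
(A,S,Z): not NE [P1→C gives 6>1]
(B,P,X): not NE [P1→C gives 8>1; P2→R gives 9>2; P3→Z gives 6>1]
(B,P,Y): not NE [P1→A gives 9>7; P3→Z gives 6>3]
(B,P,Z): not NE [P1→C gives 5>1; P2→R gives 8>3]
(B,Q,X): not NE [P2→R gives 9>5]
(B,Q,Y): not NE [P1→A gives 8>1; P2→P gives 9>7; P3→X gives 8>2]
(B,Q,Z): not NE [P1→A gives 9>0; P2→R gives 8>1; P3→X gives 8>7]
(B,R,X): not NE [P1→A gives 7>0; P3→Z gives 3>0]
(B,R,Y): not NE [P2→P gives 9>6]
(B,R,Z): NE
(B,S,X): not NE [P2→R gives 9>4]
(B,S,Y): not NE [P2→P gives 9>4; P3→Z gives 3>1]
(B,S,Z): not NE [P2→R gives 8>4]
(C,P,X): not NE [P2→R gives 9>1]
(C,P,Y): not NE [P1→A gives 9>2; P2→R gives 7>4; P3→X gives 9>3]
(C,P,Z): not NE [P2→S gives 4>2; P3→X gives 9>0]
(C,Q,X): not NE [P1→B gives 8>0; P2→R gives 9>1]
(C,Q,Y): not NE [P1→A gives 8>6; P3→X gives 7>5]
(C,Q,Z): not NE [P1→A gives 9>3; P2→S gives 4>3; P3→X gives 7>0]
(C,R,X): not NE [P1→A gives 7>1; P3→Z gives 8>1]
(C,R,Y): not NE [P1→B gives 9>5; P3→Z gives 8>2]
(C,R,Z): not NE [P1→B gives 6>5; P2→S gives 4>2]
(C,S,X): not NE [P1→B gives 9>6; P2→R gives 9>7; P3→Y gives 5>3]
(C,S,Y): not NE [P1→B gives 4>3; P2→R gives 7>4]
(C,S,Z): not NE [P3→Y gives 5>3]

Nash profiles: (B,R,Z)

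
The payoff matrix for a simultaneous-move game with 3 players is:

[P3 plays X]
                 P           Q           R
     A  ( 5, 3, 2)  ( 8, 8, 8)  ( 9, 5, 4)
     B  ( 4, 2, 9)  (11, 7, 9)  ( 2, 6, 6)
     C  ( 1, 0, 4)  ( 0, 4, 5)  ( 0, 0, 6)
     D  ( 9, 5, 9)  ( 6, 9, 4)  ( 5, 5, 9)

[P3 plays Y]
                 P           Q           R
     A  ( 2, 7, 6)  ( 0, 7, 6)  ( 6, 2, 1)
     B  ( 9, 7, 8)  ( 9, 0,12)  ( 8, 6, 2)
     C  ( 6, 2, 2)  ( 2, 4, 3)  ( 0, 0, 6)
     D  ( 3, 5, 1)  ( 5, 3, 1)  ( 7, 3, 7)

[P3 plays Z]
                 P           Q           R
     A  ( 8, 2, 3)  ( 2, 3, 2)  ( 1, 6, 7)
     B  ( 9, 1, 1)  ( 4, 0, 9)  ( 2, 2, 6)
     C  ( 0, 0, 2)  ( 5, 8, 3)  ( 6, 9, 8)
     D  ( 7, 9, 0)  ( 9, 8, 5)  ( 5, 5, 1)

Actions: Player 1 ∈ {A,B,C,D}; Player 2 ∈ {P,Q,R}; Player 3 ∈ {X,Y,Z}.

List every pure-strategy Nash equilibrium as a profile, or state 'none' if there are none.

NE set: (C,R,Z)

(A,P,X): not NE [P1→D gives 9>5; P2→Q gives 8>3; P3→Y gives 6>2]
(A,P,Y): not NE [P1→B gives 9>2]
(A,P,Z): not NE [P1→B gives 9>8; P2→R gives 6>2; P3→Y gives 6>3]
(A,Q,X): not NE [P1→B gives 11>8]
(A,Q,Y): not NE [P1→B gives 9>0; P3→X gives 8>6]
(A,Q,Z): not NE [P1→D gives 9>2; P2→R gives 6>3; P3→X gives 8>2]
(A,R,X): not NE [P2→Q gives 8>5; P3→Z gives 7>4]
(A,R,Y): not NE [P1→B gives 8>6; P2→Q gives 7>2; P3→Z gives 7>1]
(A,R,Z): not NE [P1→C gives 6>1]
(B,P,X): not NE [P1→D gives 9>4; P2→Q gives 7>2]
(B,P,Y): not NE [P3→X gives 9>8]
(B,P,Z): not NE [P2→R gives 2>1; P3→X gives 9>1]
(B,Q,X): not NE [P3→Y gives 12>9]
(B,Q,Y): not NE [P2→P gives 7>0]
(B,Q,Z): not NE [P1→D gives 9>4; P2→R gives 2>0; P3→Y gives 12>9]
(B,R,X): not NE [P1→A gives 9>2; P2→Q gives 7>6]
(B,R,Y): not NE [P2→P gives 7>6; P3→Z gives 6>2]
(B,R,Z): not NE [P1→C gives 6>2]
(C,P,X): not NE [P1→D gives 9>1; P2→Q gives 4>0]
(C,P,Y): not NE [P1→B gives 9>6; P2→Q gives 4>2; P3→X gives 4>2]
(C,P,Z): not NE [P1→B gives 9>0; P2→R gives 9>0; P3→X gives 4>2]
(C,Q,X): not NE [P1→B gives 11>0]
(C,Q,Y): not NE [P1→B gives 9>2; P3→X gives 5>3]
(C,Q,Z): not NE [P1→D gives 9>5; P2→R gives 9>8; P3→X gives 5>3]
(C,R,X): not NE [P1→A gives 9>0; P2→Q gives 4>0; P3→Z gives 8>6]
(C,R,Y): not NE [P1→B gives 8>0; P2→Q gives 4>0; P3→Z gives 8>6]
(C,R,Z): NE
(D,P,X): not NE [P2→Q gives 9>5]
(D,P,Y): not NE [P1→B gives 9>3; P3→X gives 9>1]
(D,P,Z): not NE [P1→B gives 9>7; P3→X gives 9>0]
(D,Q,X): not NE [P1→B gives 11>6; P3→Z gives 5>4]
(D,Q,Y): not NE [P1→B gives 9>5; P2→P gives 5>3; P3→Z gives 5>1]
(D,Q,Z): not NE [P2→P gives 9>8]
(D,R,X): not NE [P1→A gives 9>5; P2→Q gives 9>5]
(D,R,Y): not NE [P1→B gives 8>7; P2→P gives 5>3; P3→X gives 9>7]
(D,R,Z): not NE [P1→C gives 6>5; P2→P gives 9>5; P3→X gives 9>1]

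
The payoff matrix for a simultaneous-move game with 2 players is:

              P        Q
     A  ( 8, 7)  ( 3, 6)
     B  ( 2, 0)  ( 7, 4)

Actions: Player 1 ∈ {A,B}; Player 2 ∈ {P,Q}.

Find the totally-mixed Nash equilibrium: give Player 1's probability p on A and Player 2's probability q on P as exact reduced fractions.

p=4/5, q=2/5

P1 indiff ⇒ q·8+(1-q)·3 = q·2+(1-q)·7 ⇒ q(6) = (1-q)(4) ⇒ q = 2/5
P2 indiff ⇒ p·7+(1-p)·0 = p·6+(1-p)·4 ⇒ p(1) = (1-p)(4) ⇒ p = 4/5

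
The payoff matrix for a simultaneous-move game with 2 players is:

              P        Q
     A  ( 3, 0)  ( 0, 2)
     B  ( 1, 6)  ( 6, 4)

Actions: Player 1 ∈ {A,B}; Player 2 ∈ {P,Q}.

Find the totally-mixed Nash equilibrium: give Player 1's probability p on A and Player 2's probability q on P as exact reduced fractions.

P1 indiff ⇒ q·3+(1-q)·0 = q·1+(1-q)·6 ⇒ q(2) = (1-q)(6) ⇒ q = 3/4
P2 indiff ⇒ p·0+(1-p)·6 = p·2+(1-p)·4 ⇒ p(-2) = (1-p)(-2) ⇒ p = 1/2

P1 mixes 1/2 on A; P2 mixes 3/4 on P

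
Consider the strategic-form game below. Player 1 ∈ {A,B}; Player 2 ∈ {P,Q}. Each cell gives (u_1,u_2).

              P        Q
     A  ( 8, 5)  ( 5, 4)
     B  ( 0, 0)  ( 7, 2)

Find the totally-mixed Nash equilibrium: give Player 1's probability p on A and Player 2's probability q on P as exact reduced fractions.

P1 indiff ⇒ q·8+(1-q)·5 = q·0+(1-q)·7 ⇒ q(8) = (1-q)(2) ⇒ q = 1/5
P2 indiff ⇒ p·5+(1-p)·0 = p·4+(1-p)·2 ⇒ p(1) = (1-p)(2) ⇒ p = 2/3

p=2/3, q=1/5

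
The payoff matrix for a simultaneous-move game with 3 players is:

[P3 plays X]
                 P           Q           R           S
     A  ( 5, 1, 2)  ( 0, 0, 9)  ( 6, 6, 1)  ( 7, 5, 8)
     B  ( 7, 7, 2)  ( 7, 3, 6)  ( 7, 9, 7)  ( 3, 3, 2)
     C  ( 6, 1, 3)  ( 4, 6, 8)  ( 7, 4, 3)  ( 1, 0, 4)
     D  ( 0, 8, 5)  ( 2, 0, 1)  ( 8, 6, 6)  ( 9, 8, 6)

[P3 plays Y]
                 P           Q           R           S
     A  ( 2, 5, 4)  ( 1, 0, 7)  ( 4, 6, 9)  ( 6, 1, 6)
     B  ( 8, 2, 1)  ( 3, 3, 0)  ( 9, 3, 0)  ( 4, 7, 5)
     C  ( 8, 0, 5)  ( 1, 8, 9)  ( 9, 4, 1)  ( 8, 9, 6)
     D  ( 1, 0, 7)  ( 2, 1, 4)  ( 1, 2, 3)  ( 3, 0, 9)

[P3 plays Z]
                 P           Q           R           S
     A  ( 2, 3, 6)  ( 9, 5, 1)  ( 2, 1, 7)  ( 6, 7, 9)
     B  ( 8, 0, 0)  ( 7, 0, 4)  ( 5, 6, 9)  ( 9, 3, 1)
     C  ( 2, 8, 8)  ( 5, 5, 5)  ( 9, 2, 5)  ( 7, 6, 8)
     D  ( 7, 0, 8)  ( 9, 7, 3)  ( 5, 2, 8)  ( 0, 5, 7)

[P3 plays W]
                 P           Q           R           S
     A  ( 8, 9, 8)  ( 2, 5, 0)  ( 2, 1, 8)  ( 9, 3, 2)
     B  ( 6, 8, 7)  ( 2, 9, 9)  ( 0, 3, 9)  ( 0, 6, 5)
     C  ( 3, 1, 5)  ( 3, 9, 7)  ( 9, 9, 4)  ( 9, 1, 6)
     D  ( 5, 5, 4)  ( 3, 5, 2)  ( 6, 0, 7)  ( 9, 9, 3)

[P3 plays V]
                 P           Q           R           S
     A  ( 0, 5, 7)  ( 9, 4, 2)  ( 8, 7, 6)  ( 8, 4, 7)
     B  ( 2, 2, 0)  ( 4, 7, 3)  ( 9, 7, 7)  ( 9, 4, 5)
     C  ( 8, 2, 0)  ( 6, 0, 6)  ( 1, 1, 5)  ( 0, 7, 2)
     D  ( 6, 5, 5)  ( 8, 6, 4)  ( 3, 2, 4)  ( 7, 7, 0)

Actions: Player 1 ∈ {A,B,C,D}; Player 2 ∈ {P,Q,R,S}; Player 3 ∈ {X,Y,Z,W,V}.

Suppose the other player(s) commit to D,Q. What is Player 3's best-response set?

u_3(X vs D,Q) = 1
u_3(Y vs D,Q) = 4
u_3(Z vs D,Q) = 3
u_3(W vs D,Q) = 2
u_3(V vs D,Q) = 4
max payoff 4 at {Y,V}

BR_3 = {Y,V}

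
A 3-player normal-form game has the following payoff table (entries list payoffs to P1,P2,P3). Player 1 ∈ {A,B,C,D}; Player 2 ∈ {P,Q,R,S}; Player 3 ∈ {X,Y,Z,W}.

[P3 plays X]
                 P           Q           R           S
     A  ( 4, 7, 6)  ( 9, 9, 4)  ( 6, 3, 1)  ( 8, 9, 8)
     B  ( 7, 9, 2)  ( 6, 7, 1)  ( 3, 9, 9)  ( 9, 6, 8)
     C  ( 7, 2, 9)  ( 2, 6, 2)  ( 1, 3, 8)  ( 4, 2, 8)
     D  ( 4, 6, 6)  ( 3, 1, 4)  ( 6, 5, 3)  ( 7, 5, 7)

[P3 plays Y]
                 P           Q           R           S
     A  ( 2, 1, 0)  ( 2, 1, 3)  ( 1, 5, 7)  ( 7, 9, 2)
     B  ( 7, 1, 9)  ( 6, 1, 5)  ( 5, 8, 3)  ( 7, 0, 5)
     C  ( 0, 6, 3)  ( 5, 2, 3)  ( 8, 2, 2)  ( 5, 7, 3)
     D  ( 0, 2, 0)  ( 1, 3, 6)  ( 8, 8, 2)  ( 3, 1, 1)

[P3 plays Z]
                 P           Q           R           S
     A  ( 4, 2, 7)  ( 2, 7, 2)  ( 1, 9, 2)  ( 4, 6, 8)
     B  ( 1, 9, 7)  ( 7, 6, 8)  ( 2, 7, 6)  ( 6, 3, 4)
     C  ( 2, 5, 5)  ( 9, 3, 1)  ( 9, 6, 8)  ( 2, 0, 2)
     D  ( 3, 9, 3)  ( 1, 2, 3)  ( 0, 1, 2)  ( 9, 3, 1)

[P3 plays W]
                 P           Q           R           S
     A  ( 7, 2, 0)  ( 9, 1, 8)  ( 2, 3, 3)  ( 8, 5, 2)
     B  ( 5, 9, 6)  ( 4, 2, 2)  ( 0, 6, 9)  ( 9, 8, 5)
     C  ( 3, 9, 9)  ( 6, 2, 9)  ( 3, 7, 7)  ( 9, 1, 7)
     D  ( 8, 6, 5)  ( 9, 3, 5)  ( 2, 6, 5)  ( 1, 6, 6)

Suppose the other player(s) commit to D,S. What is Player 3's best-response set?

u_3(X vs D,S) = 7
u_3(Y vs D,S) = 1
u_3(Z vs D,S) = 1
u_3(W vs D,S) = 6
max payoff 7 at {X}

BR_3 = {X}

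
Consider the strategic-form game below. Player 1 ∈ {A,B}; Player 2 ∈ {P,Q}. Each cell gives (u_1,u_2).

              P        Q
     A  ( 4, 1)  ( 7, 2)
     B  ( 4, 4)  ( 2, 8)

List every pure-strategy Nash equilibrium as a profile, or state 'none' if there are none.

(A,P): not NE [P2→Q gives 2>1]
(A,Q): NE
(B,P): not NE [P2→Q gives 8>4]
(B,Q): not NE [P1→A gives 7>2]

NE set: (A,Q)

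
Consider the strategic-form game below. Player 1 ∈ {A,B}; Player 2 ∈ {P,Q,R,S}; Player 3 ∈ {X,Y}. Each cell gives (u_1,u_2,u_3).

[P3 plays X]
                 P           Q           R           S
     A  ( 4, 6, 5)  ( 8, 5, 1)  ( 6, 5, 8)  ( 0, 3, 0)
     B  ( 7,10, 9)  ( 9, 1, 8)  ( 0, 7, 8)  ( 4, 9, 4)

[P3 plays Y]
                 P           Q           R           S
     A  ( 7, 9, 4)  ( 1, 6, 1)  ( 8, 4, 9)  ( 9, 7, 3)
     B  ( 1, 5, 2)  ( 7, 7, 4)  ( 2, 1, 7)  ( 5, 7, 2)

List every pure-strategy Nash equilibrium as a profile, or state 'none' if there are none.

PSNE = {(B,P,X)}

(A,P,X): not NE [P1→B gives 7>4]
(A,P,Y): not NE [P3→X gives 5>4]
(A,Q,X): not NE [P1→B gives 9>8; P2→P gives 6>5]
(A,Q,Y): not NE [P1→B gives 7>1; P2→P gives 9>6]
(A,R,X): not NE [P2→P gives 6>5; P3→Y gives 9>8]
(A,R,Y): not NE [P2→P gives 9>4]
(A,S,X): not NE [P1→B gives 4>0; P2→P gives 6>3; P3→Y gives 3>0]
(A,S,Y): not NE [P2→P gives 9>7]
(B,P,X): NE
(B,P,Y): not NE [P1→A gives 7>1; P2→S gives 7>5; P3→X gives 9>2]
(B,Q,X): not NE [P2→P gives 10>1]
(B,Q,Y): not NE [P3→X gives 8>4]
(B,R,X): not NE [P1→A gives 6>0; P2→P gives 10>7]
(B,R,Y): not NE [P1→A gives 8>2; P2→S gives 7>1; P3→X gives 8>7]
(B,S,X): not NE [P2→P gives 10>9]
(B,S,Y): not NE [P1→A gives 9>5; P3→X gives 4>2]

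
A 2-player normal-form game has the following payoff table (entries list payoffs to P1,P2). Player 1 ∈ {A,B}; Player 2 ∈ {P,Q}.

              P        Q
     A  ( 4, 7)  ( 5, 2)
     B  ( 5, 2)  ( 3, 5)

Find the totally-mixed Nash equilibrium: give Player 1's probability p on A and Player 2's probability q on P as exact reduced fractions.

p=3/8, q=2/3

P1 indiff ⇒ q·4+(1-q)·5 = q·5+(1-q)·3 ⇒ q(-1) = (1-q)(-2) ⇒ q = 2/3
P2 indiff ⇒ p·7+(1-p)·2 = p·2+(1-p)·5 ⇒ p(5) = (1-p)(3) ⇒ p = 3/8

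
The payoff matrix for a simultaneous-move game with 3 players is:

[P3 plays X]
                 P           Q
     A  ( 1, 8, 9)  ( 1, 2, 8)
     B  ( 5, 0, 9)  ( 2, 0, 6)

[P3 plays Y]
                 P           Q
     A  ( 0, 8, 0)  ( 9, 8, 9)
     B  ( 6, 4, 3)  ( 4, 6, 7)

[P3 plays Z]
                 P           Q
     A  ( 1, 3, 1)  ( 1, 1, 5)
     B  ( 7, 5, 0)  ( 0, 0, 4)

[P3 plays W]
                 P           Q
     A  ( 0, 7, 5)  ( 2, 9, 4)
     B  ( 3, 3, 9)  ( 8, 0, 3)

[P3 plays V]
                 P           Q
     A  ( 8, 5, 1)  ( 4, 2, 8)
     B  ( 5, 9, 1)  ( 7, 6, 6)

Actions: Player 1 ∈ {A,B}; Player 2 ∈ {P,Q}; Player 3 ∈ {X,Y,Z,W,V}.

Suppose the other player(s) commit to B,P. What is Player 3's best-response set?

u_3(X vs B,P) = 9
u_3(Y vs B,P) = 3
u_3(Z vs B,P) = 0
u_3(W vs B,P) = 9
u_3(V vs B,P) = 1
max payoff 9 at {X,W}

P3 best: {X,W}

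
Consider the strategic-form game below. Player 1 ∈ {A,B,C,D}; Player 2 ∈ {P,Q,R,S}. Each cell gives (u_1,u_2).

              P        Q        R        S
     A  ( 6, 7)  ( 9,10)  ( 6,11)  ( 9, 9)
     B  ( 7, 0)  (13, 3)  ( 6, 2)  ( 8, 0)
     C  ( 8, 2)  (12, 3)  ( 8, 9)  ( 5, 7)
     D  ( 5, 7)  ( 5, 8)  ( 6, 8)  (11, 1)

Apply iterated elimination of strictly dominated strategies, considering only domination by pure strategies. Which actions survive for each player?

Survivors P1:{B,C} P2:{Q,R}

P2 drop P (Q beats it: A:10>7 B:3>0 C:3>2 D:8>7)
P2 drop S (R beats it: A:11>9 B:2>0 C:9>7 D:8>1)
P1 drop A (C beats it: Q:12>9 R:8>6)
P1 drop D (C beats it: Q:12>5 R:8>6)
P1→{B,C} P2→{Q,R}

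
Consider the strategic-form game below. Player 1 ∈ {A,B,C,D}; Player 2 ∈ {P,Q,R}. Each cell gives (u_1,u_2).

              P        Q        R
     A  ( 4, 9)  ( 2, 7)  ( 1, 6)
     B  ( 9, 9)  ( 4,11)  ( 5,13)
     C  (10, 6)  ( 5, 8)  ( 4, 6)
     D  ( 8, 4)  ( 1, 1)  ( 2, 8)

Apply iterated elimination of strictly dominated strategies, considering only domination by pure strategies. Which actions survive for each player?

Remaining: P1:{B,C} P2:{Q,R}

P1 drop A (B beats it: P:9>4 Q:4>2 R:5>1)
P1 drop D (B beats it: P:9>8 Q:4>1 R:5>2)
P2 drop P (Q beats it: B:11>9 C:8>6)
P1→{B,C} P2→{Q,R}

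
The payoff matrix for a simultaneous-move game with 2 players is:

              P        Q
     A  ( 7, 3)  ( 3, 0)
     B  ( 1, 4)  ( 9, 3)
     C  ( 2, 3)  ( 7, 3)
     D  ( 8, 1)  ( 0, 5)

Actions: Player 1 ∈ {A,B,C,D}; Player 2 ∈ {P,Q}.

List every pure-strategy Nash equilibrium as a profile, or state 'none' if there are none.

PSNE: ∅

(A,P): not NE [P1→D gives 8>7]
(A,Q): not NE [P1→B gives 9>3; P2→P gives 3>0]
(B,P): not NE [P1→D gives 8>1]
(B,Q): not NE [P2→P gives 4>3]
(C,P): not NE [P1→D gives 8>2]
(C,Q): not NE [P1→B gives 9>7]
(D,P): not NE [P2→Q gives 5>1]
(D,Q): not NE [P1→B gives 9>0]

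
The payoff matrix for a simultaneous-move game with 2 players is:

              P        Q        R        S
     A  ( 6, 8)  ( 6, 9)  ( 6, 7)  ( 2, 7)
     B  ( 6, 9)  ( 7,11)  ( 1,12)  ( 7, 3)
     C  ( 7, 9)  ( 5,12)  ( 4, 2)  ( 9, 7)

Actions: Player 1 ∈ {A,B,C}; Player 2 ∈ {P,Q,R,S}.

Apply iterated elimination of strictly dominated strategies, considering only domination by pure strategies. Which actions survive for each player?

P2 drop P (Q beats it: A:9>8 B:11>9 C:12>9)
P2 drop S (Q beats it: A:9>7 B:11>3 C:12>7)
P1 drop C (A beats it: Q:6>5 R:6>4)
P1→{A,B} P2→{Q,R}

Survivors P1:{A,B} P2:{Q,R}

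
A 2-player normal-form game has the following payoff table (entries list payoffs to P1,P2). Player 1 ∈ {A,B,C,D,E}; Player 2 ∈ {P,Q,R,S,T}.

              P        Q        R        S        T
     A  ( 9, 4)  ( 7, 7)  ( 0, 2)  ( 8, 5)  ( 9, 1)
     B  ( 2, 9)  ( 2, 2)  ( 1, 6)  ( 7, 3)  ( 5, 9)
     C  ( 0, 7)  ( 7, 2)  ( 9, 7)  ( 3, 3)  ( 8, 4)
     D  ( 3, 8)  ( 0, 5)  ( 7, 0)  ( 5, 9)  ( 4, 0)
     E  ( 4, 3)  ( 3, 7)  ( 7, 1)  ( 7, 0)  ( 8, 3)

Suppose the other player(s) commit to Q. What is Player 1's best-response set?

u_1(A vs Q) = 7
u_1(B vs Q) = 2
u_1(C vs Q) = 7
u_1(D vs Q) = 0
u_1(E vs Q) = 3
max payoff 7 at {A,C}

BR_1 = {A,C}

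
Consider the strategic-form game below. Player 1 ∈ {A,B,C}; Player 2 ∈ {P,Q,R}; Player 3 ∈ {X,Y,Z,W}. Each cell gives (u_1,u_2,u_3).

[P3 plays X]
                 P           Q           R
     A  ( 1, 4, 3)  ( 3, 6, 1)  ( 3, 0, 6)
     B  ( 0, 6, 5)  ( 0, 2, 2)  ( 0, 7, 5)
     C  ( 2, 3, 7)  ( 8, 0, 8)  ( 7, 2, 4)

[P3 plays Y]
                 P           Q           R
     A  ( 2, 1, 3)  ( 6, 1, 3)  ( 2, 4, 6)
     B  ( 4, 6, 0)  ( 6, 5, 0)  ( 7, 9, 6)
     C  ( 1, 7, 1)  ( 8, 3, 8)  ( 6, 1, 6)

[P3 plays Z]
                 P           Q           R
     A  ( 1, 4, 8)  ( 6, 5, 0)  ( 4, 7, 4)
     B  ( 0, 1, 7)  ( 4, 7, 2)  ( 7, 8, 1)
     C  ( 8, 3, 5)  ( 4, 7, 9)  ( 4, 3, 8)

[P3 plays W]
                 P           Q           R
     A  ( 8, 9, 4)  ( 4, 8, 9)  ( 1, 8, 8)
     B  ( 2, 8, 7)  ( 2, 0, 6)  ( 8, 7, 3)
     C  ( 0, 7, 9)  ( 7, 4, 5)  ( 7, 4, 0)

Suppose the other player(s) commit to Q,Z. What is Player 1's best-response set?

P1 best: {A}

u_1(A vs Q,Z) = 6
u_1(B vs Q,Z) = 4
u_1(C vs Q,Z) = 4
max payoff 6 at {A}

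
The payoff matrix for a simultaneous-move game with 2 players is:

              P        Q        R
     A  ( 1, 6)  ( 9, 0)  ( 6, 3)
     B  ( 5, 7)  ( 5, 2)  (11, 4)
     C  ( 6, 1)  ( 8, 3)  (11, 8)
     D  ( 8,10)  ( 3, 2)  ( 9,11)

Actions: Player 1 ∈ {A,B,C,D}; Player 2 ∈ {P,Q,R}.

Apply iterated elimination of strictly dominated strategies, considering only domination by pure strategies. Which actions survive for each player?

Survivors P1:{B,C,D} P2:{P,R}

P2 drop Q (R beats it: A:3>0 B:4>2 C:8>3 D:11>2)
P1 drop A (B beats it: P:5>1 R:11>6)
P1→{B,C,D} P2→{P,R}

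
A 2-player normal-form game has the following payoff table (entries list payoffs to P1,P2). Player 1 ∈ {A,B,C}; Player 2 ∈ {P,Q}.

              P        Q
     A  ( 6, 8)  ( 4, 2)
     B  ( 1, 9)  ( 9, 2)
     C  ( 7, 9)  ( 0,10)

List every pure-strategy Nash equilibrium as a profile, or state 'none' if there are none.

Equilibria: none

(A,P): not NE [P1→C gives 7>6]
(A,Q): not NE [P1→B gives 9>4; P2→P gives 8>2]
(B,P): not NE [P1→C gives 7>1]
(B,Q): not NE [P2→P gives 9>2]
(C,P): not NE [P2→Q gives 10>9]
(C,Q): not NE [P1→B gives 9>0]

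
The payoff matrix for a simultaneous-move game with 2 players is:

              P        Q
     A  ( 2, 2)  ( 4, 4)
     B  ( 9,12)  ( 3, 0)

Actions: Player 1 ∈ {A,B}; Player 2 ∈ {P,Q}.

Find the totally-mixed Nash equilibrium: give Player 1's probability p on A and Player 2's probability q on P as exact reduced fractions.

(p,q) = (6/7, 1/8)

P1 indiff ⇒ q·2+(1-q)·4 = q·9+(1-q)·3 ⇒ q(-7) = (1-q)(-1) ⇒ q = 1/8
P2 indiff ⇒ p·2+(1-p)·12 = p·4+(1-p)·0 ⇒ p(-2) = (1-p)(-12) ⇒ p = 6/7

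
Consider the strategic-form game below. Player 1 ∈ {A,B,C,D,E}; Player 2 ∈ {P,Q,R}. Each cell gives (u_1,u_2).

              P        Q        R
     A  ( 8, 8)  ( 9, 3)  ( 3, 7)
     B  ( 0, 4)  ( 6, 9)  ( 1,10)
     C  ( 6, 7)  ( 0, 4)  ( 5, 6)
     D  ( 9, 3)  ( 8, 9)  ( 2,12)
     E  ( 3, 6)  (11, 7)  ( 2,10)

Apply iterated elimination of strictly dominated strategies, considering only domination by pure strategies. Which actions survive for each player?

P1 drop B (A beats it: P:8>0 Q:9>6 R:3>1)
P2 drop Q (R beats it: A:7>3 C:6>4 D:12>9 E:10>7)
P1 drop E (A beats it: P:8>3 R:3>2)
P1→{A,C,D} P2→{P,R}

Survivors P1:{A,C,D} P2:{P,R}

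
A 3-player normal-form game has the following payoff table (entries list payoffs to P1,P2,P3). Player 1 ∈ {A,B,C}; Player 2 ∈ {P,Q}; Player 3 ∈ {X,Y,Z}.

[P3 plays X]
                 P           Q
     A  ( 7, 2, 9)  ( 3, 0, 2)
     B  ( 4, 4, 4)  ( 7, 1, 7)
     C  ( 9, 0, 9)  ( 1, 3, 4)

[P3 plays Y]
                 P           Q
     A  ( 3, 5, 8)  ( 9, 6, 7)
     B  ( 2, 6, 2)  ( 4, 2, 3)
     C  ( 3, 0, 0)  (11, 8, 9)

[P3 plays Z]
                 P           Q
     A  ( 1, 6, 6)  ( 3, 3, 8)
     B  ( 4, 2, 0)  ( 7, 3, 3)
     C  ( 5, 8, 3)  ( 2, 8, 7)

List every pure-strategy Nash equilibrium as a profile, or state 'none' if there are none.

(A,P,X): not NE [P1→C gives 9>7]
(A,P,Y): not NE [P2→Q gives 6>5; P3→X gives 9>8]
(A,P,Z): not NE [P1→C gives 5>1; P3→X gives 9>6]
(A,Q,X): not NE [P1→B gives 7>3; P2→P gives 2>0; P3→Z gives 8>2]
(A,Q,Y): not NE [P1→C gives 11>9; P3→Z gives 8>7]
(A,Q,Z): not NE [P1→B gives 7>3; P2→P gives 6>3]
(B,P,X): not NE [P1→C gives 9>4]
(B,P,Y): not NE [P1→C gives 3>2; P3→X gives 4>2]
(B,P,Z): not NE [P1→C gives 5>4; P2→Q gives 3>2; P3→X gives 4>0]
(B,Q,X): not NE [P2→P gives 4>1]
(B,Q,Y): not NE [P1→C gives 11>4; P2→P gives 6>2; P3→X gives 7>3]
(B,Q,Z): not NE [P3→X gives 7>3]
(C,P,X): not NE [P2→Q gives 3>0]
(C,P,Y): not NE [P2→Q gives 8>0; P3→X gives 9>0]
(C,P,Z): not NE [P3→X gives 9>3]
(C,Q,X): not NE [P1→B gives 7>1; P3→Y gives 9>4]
(C,Q,Y): NE
(C,Q,Z): not NE [P1→B gives 7>2; P3→Y gives 9>7]

Nash profiles: (C,Q,Y)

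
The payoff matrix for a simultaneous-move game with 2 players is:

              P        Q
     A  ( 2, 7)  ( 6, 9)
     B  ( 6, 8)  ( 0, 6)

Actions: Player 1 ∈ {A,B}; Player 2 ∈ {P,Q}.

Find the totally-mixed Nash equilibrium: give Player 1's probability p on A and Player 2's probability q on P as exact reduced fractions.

P1 indiff ⇒ q·2+(1-q)·6 = q·6+(1-q)·0 ⇒ q(-4) = (1-q)(-6) ⇒ q = 3/5
P2 indiff ⇒ p·7+(1-p)·8 = p·9+(1-p)·6 ⇒ p(-2) = (1-p)(-2) ⇒ p = 1/2

P1 mixes 1/2 on A; P2 mixes 3/5 on P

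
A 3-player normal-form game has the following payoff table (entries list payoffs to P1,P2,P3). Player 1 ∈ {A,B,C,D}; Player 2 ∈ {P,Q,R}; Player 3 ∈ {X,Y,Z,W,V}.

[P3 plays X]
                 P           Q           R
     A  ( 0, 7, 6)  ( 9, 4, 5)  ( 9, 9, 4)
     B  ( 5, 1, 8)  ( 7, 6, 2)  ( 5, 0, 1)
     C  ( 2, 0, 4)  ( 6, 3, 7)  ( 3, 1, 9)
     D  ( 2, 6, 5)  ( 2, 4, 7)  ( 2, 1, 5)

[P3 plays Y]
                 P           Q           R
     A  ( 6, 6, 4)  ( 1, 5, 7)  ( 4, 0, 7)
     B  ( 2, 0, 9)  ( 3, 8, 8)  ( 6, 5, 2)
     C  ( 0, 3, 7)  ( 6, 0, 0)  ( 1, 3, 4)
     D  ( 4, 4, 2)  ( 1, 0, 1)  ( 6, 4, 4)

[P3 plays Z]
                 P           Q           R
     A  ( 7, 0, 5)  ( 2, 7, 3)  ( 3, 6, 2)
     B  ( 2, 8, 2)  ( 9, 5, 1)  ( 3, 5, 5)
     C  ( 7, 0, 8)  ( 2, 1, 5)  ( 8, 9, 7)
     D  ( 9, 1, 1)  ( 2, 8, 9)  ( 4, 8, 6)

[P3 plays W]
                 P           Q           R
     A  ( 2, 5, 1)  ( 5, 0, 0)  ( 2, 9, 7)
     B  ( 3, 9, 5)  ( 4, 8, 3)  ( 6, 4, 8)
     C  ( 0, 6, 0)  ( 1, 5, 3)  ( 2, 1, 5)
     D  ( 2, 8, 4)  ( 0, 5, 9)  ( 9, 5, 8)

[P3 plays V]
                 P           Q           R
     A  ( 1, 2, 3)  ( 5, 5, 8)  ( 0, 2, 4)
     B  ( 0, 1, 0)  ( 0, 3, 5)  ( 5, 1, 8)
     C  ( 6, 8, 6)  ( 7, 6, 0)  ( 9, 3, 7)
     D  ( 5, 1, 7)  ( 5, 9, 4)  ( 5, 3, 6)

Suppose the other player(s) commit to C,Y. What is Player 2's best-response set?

u_2(P vs C,Y) = 3
u_2(Q vs C,Y) = 0
u_2(R vs C,Y) = 3
max payoff 3 at {P,R}

BR_2 = {P,R}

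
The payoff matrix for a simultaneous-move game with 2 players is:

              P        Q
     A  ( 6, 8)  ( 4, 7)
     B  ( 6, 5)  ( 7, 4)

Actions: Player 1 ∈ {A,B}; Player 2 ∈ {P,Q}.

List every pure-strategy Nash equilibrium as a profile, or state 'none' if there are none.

(A,P): NE
(A,Q): not NE [P1→B gives 7>4; P2→P gives 8>7]
(B,P): NE
(B,Q): not NE [P2→P gives 5>4]

Nash profiles: (A,P), (B,P)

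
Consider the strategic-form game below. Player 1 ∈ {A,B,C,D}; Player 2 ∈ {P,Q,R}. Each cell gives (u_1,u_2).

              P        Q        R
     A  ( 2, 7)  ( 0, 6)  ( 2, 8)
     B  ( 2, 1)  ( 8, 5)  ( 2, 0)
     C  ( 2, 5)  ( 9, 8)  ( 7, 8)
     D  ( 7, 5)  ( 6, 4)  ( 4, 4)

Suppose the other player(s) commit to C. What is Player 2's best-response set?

u_2(P vs C) = 5
u_2(Q vs C) = 8
u_2(R vs C) = 8
max payoff 8 at {Q,R}

BR_2 = {Q,R}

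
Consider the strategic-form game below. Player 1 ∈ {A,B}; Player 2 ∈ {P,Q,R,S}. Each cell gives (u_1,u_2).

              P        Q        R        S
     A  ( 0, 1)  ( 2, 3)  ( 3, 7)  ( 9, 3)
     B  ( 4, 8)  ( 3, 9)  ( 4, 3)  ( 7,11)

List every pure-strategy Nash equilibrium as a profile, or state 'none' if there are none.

(A,P): not NE [P1→B gives 4>0; P2→R gives 7>1]
(A,Q): not NE [P1→B gives 3>2; P2→R gives 7>3]
(A,R): not NE [P1→B gives 4>3]
(A,S): not NE [P2→R gives 7>3]
(B,P): not NE [P2→S gives 11>8]
(B,Q): not NE [P2→S gives 11>9]
(B,R): not NE [P2→S gives 11>3]
(B,S): not NE [P1→A gives 9>7]

No pure NE.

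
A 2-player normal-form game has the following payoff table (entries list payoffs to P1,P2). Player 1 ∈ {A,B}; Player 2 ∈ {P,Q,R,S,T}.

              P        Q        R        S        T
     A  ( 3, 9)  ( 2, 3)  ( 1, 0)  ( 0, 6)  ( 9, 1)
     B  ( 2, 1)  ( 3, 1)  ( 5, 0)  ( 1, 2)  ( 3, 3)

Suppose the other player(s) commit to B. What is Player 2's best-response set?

u_2(P vs B) = 1
u_2(Q vs B) = 1
u_2(R vs B) = 0
u_2(S vs B) = 2
u_2(T vs B) = 3
max payoff 3 at {T}

P2 best: {T}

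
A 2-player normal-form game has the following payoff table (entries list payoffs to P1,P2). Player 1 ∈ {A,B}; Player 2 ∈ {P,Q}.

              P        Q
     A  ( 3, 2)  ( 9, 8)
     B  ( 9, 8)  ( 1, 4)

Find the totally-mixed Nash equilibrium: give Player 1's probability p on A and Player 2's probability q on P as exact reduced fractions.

(p,q) = (2/5, 4/7)

P1 indiff ⇒ q·3+(1-q)·9 = q·9+(1-q)·1 ⇒ q(-6) = (1-q)(-8) ⇒ q = 4/7
P2 indiff ⇒ p·2+(1-p)·8 = p·8+(1-p)·4 ⇒ p(-6) = (1-p)(-4) ⇒ p = 2/5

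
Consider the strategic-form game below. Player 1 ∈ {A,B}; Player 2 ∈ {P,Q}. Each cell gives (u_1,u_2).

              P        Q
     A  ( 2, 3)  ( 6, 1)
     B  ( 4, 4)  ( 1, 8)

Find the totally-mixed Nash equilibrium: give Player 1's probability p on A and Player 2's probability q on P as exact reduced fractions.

p=2/3, q=5/7

P1 indiff ⇒ q·2+(1-q)·6 = q·4+(1-q)·1 ⇒ q(-2) = (1-q)(-5) ⇒ q = 5/7
P2 indiff ⇒ p·3+(1-p)·4 = p·1+(1-p)·8 ⇒ p(2) = (1-p)(4) ⇒ p = 2/3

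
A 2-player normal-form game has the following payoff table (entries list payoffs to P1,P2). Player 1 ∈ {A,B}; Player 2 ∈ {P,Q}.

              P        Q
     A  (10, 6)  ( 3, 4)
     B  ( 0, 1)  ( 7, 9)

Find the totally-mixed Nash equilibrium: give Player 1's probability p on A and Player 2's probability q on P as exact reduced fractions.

P1 indiff ⇒ q·10+(1-q)·3 = q·0+(1-q)·7 ⇒ q(10) = (1-q)(4) ⇒ q = 2/7
P2 indiff ⇒ p·6+(1-p)·1 = p·4+(1-p)·9 ⇒ p(2) = (1-p)(8) ⇒ p = 4/5

(p,q) = (4/5, 2/7)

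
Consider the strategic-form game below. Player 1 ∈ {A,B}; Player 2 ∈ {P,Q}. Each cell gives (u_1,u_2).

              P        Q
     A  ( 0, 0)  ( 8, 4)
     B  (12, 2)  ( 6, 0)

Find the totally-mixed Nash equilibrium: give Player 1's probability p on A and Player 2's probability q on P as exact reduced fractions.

P1 indiff ⇒ q·0+(1-q)·8 = q·12+(1-q)·6 ⇒ q(-12) = (1-q)(-2) ⇒ q = 1/7
P2 indiff ⇒ p·0+(1-p)·2 = p·4+(1-p)·0 ⇒ p(-4) = (1-p)(-2) ⇒ p = 1/3

P1 mixes 1/3 on A; P2 mixes 1/7 on P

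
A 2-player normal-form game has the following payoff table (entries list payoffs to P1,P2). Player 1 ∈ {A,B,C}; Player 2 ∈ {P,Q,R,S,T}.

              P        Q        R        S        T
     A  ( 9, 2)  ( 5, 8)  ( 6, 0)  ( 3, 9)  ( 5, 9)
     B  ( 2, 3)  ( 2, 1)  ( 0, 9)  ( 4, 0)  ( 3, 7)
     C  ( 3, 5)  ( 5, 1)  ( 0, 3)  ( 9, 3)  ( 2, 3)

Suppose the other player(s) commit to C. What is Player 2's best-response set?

argmax u_2 = {P}

u_2(P vs C) = 5
u_2(Q vs C) = 1
u_2(R vs C) = 3
u_2(S vs C) = 3
u_2(T vs C) = 3
max payoff 5 at {P}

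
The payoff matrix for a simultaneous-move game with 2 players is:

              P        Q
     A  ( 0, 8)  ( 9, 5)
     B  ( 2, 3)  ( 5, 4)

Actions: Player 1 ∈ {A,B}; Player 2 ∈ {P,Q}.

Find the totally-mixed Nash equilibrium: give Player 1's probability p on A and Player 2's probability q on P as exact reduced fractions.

p=1/4, q=2/3

P1 indiff ⇒ q·0+(1-q)·9 = q·2+(1-q)·5 ⇒ q(-2) = (1-q)(-4) ⇒ q = 2/3
P2 indiff ⇒ p·8+(1-p)·3 = p·5+(1-p)·4 ⇒ p(3) = (1-p)(1) ⇒ p = 1/4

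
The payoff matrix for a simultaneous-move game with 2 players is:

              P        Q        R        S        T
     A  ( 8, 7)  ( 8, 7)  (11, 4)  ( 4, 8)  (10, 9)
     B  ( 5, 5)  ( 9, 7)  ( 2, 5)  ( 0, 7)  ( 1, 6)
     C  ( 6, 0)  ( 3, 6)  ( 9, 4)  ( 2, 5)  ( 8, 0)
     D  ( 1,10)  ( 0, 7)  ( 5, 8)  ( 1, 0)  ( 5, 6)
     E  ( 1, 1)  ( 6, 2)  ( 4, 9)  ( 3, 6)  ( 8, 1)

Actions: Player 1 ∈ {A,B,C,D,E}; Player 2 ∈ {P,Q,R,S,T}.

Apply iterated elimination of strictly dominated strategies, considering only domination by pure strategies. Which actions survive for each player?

P1 drop C (A beats it: P:8>6 Q:8>3 R:11>9 S:4>2 T:10>8)
P1 drop D (A beats it: P:8>1 Q:8>0 R:11>5 S:4>1 T:10>5)
P1 drop E (A beats it: P:8>1 Q:8>6 R:11>4 S:4>3 T:10>8)
P2 drop P (S beats it: A:8>7 B:7>5)
P2 drop R (Q beats it: A:7>4 B:7>5)
P1→{A,B} P2→{Q,S,T}

Remaining: P1:{A,B} P2:{Q,S,T}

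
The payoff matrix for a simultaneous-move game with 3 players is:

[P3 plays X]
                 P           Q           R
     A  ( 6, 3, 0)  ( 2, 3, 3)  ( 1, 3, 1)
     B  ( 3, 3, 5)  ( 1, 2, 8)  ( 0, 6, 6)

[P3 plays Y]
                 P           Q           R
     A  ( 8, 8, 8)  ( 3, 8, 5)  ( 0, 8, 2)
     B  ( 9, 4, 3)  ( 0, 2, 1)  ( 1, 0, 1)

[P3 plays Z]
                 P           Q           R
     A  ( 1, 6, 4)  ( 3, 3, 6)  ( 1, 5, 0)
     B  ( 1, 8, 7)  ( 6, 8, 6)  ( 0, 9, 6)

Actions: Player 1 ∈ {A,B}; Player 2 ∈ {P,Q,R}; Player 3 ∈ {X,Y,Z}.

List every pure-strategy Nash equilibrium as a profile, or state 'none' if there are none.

Equilibria: none

(A,P,X): not NE [P3→Y gives 8>0]
(A,P,Y): not NE [P1→B gives 9>8]
(A,P,Z): not NE [P3→Y gives 8>4]
(A,Q,X): not NE [P3→Z gives 6>3]
(A,Q,Y): not NE [P3→Z gives 6>5]
(A,Q,Z): not NE [P1→B gives 6>3; P2→P gives 6>3]
(A,R,X): not NE [P3→Y gives 2>1]
(A,R,Y): not NE [P1→B gives 1>0]
(A,R,Z): not NE [P2→P gives 6>5; P3→Y gives 2>0]
(B,P,X): not NE [P1→A gives 6>3; P2→R gives 6>3; P3→Z gives 7>5]
(B,P,Y): not NE [P3→Z gives 7>3]
(B,P,Z): not NE [P2→R gives 9>8]
(B,Q,X): not NE [P1→A gives 2>1; P2→R gives 6>2]
(B,Q,Y): not NE [P1→A gives 3>0; P2→P gives 4>2; P3→X gives 8>1]
(B,Q,Z): not NE [P2→R gives 9>8; P3→X gives 8>6]
(B,R,X): not NE [P1→A gives 1>0]
(B,R,Y): not NE [P2→P gives 4>0; P3→Z gives 6>1]
(B,R,Z): not NE [P1→A gives 1>0]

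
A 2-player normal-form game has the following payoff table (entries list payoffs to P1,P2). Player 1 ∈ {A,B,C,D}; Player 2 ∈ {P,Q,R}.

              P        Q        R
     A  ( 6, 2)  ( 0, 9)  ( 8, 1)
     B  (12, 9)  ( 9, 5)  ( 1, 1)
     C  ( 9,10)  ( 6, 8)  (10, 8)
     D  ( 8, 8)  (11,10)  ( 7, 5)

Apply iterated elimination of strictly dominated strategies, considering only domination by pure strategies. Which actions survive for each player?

IESDS → P1:{B,D} P2:{P,Q}

P1 drop A (C beats it: P:9>6 Q:6>0 R:10>8)
P2 drop R (P beats it: B:9>1 C:10>8 D:8>5)
P1 drop C (B beats it: P:12>9 Q:9>6)
P1→{B,D} P2→{P,Q}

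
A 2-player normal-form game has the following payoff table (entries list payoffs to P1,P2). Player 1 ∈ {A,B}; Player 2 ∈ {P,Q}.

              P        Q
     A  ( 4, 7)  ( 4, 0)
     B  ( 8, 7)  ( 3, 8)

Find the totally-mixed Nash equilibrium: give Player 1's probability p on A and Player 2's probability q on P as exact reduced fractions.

P1 mixes 1/8 on A; P2 mixes 1/5 on P

P1 indiff ⇒ q·4+(1-q)·4 = q·8+(1-q)·3 ⇒ q(-4) = (1-q)(-1) ⇒ q = 1/5
P2 indiff ⇒ p·7+(1-p)·7 = p·0+(1-p)·8 ⇒ p(7) = (1-p)(1) ⇒ p = 1/8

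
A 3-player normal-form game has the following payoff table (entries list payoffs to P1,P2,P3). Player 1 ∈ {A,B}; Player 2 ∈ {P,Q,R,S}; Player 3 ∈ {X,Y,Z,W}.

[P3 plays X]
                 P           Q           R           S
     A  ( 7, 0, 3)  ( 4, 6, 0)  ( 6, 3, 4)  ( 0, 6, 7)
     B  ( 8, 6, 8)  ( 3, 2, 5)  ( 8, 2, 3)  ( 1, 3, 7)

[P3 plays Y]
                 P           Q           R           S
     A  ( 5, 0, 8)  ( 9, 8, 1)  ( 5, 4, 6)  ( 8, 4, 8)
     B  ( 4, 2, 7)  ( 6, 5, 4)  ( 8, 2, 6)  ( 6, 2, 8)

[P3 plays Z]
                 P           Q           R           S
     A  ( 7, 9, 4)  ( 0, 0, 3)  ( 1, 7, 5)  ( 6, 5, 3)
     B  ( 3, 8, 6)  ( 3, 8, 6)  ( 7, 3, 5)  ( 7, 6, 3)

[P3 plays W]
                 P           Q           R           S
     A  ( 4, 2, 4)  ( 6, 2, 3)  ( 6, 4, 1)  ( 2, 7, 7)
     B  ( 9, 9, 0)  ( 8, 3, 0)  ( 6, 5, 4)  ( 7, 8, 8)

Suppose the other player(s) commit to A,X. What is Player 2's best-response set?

BR_2 = {Q,S}

u_2(P vs A,X) = 0
u_2(Q vs A,X) = 6
u_2(R vs A,X) = 3
u_2(S vs A,X) = 6
max payoff 6 at {Q,S}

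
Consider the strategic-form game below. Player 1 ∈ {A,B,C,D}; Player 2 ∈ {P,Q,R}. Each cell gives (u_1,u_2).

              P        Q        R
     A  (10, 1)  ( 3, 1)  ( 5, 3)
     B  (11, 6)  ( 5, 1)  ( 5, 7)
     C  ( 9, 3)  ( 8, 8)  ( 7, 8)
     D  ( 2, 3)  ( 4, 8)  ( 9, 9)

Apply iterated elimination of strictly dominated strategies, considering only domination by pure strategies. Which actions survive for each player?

P2 drop P (R beats it: A:3>1 B:7>6 C:8>3 D:9>3)
P1 drop A (C beats it: Q:8>3 R:7>5)
P1 drop B (C beats it: Q:8>5 R:7>5)
P1→{C,D} P2→{Q,R}

Remaining: P1:{C,D} P2:{Q,R}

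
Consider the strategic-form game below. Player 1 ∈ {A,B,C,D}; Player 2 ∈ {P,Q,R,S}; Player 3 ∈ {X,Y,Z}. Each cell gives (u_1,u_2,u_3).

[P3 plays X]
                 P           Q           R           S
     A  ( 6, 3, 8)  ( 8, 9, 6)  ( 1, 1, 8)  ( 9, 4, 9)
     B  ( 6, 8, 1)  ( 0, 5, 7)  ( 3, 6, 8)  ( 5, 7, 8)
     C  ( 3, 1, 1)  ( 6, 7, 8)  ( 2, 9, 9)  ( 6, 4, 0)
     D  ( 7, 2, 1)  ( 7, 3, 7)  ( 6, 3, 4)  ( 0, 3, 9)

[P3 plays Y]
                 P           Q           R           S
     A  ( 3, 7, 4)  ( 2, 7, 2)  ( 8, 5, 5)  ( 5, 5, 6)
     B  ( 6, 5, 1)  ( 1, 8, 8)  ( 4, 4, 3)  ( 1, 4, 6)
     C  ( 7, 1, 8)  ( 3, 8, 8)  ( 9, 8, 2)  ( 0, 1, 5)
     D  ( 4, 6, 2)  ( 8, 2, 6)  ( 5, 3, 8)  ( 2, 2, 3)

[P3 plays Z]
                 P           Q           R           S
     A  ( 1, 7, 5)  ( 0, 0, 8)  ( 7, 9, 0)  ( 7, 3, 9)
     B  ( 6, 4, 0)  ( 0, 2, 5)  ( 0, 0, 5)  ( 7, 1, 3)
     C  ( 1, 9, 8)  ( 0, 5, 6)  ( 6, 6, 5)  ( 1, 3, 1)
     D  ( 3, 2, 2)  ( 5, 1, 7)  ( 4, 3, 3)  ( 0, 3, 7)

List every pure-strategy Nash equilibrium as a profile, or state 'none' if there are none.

(A,P,X): not NE [P1→D gives 7>6; P2→Q gives 9>3]
(A,P,Y): not NE [P1→C gives 7>3; P3→X gives 8>4]
(A,P,Z): not NE [P1→B gives 6>1; P2→R gives 9>7; P3→X gives 8>5]
(A,Q,X): not NE [P3→Z gives 8>6]
(A,Q,Y): not NE [P1→D gives 8>2; P3→Z gives 8>2]
(A,Q,Z): not NE [P1→D gives 5>0; P2→R gives 9>0]
(A,R,X): not NE [P1→D gives 6>1; P2→Q gives 9>1]
(A,R,Y): not NE [P1→C gives 9>8; P2→Q gives 7>5; P3→X gives 8>5]
(A,R,Z): not NE [P3→X gives 8>0]
(A,S,X): not NE [P2→Q gives 9>4]
(A,S,Y): not NE [P2→Q gives 7>5; P3→Z gives 9>6]
(A,S,Z): not NE [P2→R gives 9>3]
(B,P,X): not NE [P1→D gives 7>6]
(B,P,Y): not NE [P1→C gives 7>6; P2→Q gives 8>5]
(B,P,Z): not NE [P3→Y gives 1>0]
(B,Q,X): not NE [P1→A gives 8>0; P2→P gives 8>5; P3→Y gives 8>7]
(B,Q,Y): not NE [P1→D gives 8>1]
(B,Q,Z): not NE [P1→D gives 5>0; P2→P gives 4>2; P3→Y gives 8>5]
(B,R,X): not NE [P1→D gives 6>3; P2→P gives 8>6]
(B,R,Y): not NE [P1→C gives 9>4; P2→Q gives 8>4; P3→X gives 8>3]
(B,R,Z): not NE [P1→A gives 7>0; P2→P gives 4>0; P3→X gives 8>5]
(B,S,X): not NE [P1→A gives 9>5; P2→P gives 8>7]
(B,S,Y): not NE [P1→A gives 5>1; P2→Q gives 8>4; P3→X gives 8>6]
(B,S,Z): not NE [P2→P gives 4>1; P3→X gives 8>3]
(C,P,X): not NE [P1→D gives 7>3; P2→R gives 9>1; P3→Z gives 8>1]
(C,P,Y): not NE [P2→R gives 8>1]
(C,P,Z): not NE [P1→B gives 6>1]
(C,Q,X): not NE [P1→A gives 8>6; P2→R gives 9>7]
(C,Q,Y): not NE [P1→D gives 8>3]
(C,Q,Z): not NE [P1→D gives 5>0; P2→P gives 9>5; P3→Y gives 8>6]
(C,R,X): not NE [P1→D gives 6>2]
(C,R,Y): not NE [P3→X gives 9>2]
(C,R,Z): not NE [P1→A gives 7>6; P2→P gives 9>6; P3→X gives 9>5]
(C,S,X): not NE [P1→A gives 9>6; P2→R gives 9>4; P3→Y gives 5>0]
(C,S,Y): not NE [P1→A gives 5>0; P2→R gives 8>1]
(C,S,Z): not NE [P1→B gives 7>1; P2→P gives 9>3; P3→Y gives 5>1]
(D,P,X): not NE [P2→S gives 3>2; P3→Z gives 2>1]
(D,P,Y): not NE [P1→C gives 7>4]
(D,P,Z): not NE [P1→B gives 6>3; P2→S gives 3>2]
(D,Q,X): not NE [P1→A gives 8>7]
(D,Q,Y): not NE [P2→P gives 6>2; P3→Z gives 7>6]
(D,Q,Z): not NE [P2→S gives 3>1]
(D,R,X): not NE [P3→Y gives 8>4]
(D,R,Y): not NE [P1→C gives 9>5; P2→P gives 6>3]
(D,R,Z): not NE [P1→A gives 7>4; P3→Y gives 8>3]
(D,S,X): not NE [P1→A gives 9>0]
(D,S,Y): not NE [P1→A gives 5>2; P2→P gives 6>2; P3→X gives 9>3]
(D,S,Z): not NE [P1→B gives 7>0; P3→X gives 9>7]

PSNE: ∅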